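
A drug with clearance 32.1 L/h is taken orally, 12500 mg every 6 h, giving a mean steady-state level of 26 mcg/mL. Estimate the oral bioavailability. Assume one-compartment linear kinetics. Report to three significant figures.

F·D/τ = CL·Css at steady state → F = CL·Css·τ / D.
F = 32.1 × 26 × 6 / 12500 = 0.401

0.401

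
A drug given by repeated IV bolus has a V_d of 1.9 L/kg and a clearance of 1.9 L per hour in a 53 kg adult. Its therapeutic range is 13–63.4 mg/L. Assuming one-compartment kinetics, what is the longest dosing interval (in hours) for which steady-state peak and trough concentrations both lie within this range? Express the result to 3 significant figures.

84.0 h

Vd = 1.9 L/kg × 53 kg = 100.7 L
k = CL / Vd = 1.900 / 100.7 = 0.01887 h⁻¹
Between IV bolus doses, concentration decays as C = C₀·e^(−kτ), so C_peak/C_trough = e^(kτ).
τ_max = ln(C_peak/C_trough) / k = ln(63.4/13) / 0.01887 = 1.585 / 0.01887 = 84.00 h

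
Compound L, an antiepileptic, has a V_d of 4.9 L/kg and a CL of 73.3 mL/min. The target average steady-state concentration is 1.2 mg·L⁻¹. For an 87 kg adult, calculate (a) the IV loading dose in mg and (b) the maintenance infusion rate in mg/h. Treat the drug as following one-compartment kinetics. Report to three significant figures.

Vd(total) = 87 kg × 4.9 L/kg = 426.3 L
LD = Vd · C_target = 426.3 × 1.2 = 511.6 mg
CL = 73.3 mL/min × 60/1000 = 4.398 L/h
Infusion rate = 4.398 L/h × 1.2 mg/L = 5.278 mg/h

(a) 512 mg; (b) 5.28 mg/h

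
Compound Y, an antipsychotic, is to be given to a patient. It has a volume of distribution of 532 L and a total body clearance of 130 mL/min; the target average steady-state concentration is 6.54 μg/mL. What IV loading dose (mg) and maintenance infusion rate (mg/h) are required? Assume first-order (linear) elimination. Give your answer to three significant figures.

(a) 3480 mg; (b) 51.0 mg/h

LD = Vd · C_target = 532.0 × 6.54 = 3479 mg
Convert clearance: 130 mL/min × 60 min/h ÷ 1000 mL/L = 7.800 L/h
Maintenance: replace elimination → rate = CL × Css = 7.800 × 6.54 = 51.01 mg/h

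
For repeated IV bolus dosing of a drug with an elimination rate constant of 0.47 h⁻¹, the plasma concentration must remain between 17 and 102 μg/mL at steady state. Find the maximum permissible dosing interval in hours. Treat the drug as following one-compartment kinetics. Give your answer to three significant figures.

Between IV bolus doses, concentration decays as C = C₀·e^(−kτ), so C_peak/C_trough = e^(kτ).
τ_max = ln(C_peak/C_trough) / k = ln(102/17) / 0.4700 = 1.792 / 0.4700 = 3.813 h

3.81 h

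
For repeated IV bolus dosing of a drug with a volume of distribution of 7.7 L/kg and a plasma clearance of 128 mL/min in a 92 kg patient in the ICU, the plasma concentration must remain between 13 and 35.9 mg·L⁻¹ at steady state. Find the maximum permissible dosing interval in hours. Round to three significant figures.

Total Vd = 7.7 × 92 = 708.4 L
CL = 128 mL/min × 60/1000 = 7.680 L/h
k = CL / Vd = 7.680 / 708.4 = 0.01084 h⁻¹
Between IV bolus doses, concentration decays as C = C₀·e^(−kτ), so C_peak/C_trough = e^(kτ).
τ_max = ln(C_peak/C_trough) / k = ln(35.9/13) / 0.01084 = 1.016 / 0.01084 = 93.73 h

93.7 h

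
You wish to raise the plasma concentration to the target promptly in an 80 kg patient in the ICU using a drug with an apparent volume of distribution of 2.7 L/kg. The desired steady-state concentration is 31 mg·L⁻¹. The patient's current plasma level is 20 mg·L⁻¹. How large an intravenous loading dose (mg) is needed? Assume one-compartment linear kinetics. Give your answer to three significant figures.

Vd = 2.7 L/kg × 80 kg = 216.0 L
Concentration deficit ΔC = 31 − 20 = 11.00 mg/L
LD = Vd × ΔC = 216.0 × 11.00 = 2376 mg

2380 mg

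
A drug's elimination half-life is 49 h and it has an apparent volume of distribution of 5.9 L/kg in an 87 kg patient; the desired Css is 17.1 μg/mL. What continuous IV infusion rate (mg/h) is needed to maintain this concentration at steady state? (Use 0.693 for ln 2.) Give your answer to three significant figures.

Total Vd = 5.9 × 87 = 513.3 L
CL = 0.693 × Vd / t½ = 0.693 × 513.3 / 49 = 7.260 L/h
Infusion rate = CL × Css = 7.260 × 17.1 = 124.1 mg/h

124 mg/h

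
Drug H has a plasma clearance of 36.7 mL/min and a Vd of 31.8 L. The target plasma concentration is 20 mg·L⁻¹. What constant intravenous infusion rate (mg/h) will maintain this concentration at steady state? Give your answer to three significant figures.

44.0 mg/h

CL = 36.7 mL/min × 60/1000 = 2.202 L/h
Infusion rate = CL · Css = 2.202 L/h × 20 mg/L = 44.04 mg/h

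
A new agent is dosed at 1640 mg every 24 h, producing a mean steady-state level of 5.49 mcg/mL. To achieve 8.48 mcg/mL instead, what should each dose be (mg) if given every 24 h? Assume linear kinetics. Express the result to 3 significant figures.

With linear kinetics, Css is proportional to dose rate (D/τ) at fixed clearance.
D₂ = D₁ × (Css,target / Css,current) = 1640 × 8.48/5.49 = 2533 mg

2530 mg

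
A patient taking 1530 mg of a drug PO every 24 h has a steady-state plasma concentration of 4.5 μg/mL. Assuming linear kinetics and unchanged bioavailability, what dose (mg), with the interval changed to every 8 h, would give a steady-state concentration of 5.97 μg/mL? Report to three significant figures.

677 mg

For first-order elimination, Css ∝ F·D/(CL·τ); F and CL are unchanged, so Css ∝ D/τ.
D₂ = D₁ × (Css,target / Css,current) × (τ₂/τ₁) = 1530 × (5.97/4.5) × (8/24) = 676.6 mg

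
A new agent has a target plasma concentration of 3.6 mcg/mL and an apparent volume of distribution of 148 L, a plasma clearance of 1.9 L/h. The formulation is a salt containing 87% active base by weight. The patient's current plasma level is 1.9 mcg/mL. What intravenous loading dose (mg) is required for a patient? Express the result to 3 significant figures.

289 mg

The loading dose fills Vd to the target concentration; clearance is irrelevant here.
Concentration deficit ΔC = 3.6 − 1.9 = 1.700 mg/L
LD = Vd × ΔC / S = 148.0 × 1.700 / 0.87 = 289.2 mg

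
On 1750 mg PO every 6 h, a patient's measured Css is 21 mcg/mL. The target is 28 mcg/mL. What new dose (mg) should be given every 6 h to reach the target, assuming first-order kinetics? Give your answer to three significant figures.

2330 mg

For first-order elimination, Css ∝ F·D/(CL·τ); F and CL are unchanged, so Css ∝ D/τ.
D₂ = D₁ × (Css,target / Css,current) = 1750 × 28/21 = 2333 mg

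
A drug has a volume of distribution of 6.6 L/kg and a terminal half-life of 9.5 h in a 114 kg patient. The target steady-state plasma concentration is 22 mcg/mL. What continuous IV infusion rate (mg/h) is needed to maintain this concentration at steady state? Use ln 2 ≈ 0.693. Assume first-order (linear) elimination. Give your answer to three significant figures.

1210 mg/h

Vd = 6.6 L/kg × 114 kg = 752.4 L
CL = ln 2 · Vd / t½ = 0.693 × 752.4 / 9.5 = 54.89 L/h
Infusion rate = CL × Css = 54.89 × 22 = 1208 mg/h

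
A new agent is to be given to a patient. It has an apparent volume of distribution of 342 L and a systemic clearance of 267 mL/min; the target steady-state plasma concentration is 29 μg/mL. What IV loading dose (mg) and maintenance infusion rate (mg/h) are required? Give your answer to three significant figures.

LD = Vd · C_target = 342.0 × 29 = 9918 mg
Convert clearance: 267 mL/min × 60 min/h ÷ 1000 mL/L = 16.02 L/h
Maintenance infusion rate = CL × Css = 16.02 × 29 = 464.6 mg/h

(a) 9920 mg; (b) 465 mg/h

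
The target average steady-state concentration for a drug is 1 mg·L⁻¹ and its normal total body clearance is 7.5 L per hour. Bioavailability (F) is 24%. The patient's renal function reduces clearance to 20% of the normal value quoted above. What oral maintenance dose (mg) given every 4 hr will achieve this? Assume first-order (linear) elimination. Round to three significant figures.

25.0 mg

Patient clearance = 0.2 × 7.500 = 1.500 L/h
D = CL × Css × τ / F = 1.500 × 1 × 4 / 0.24 = 25.00 mg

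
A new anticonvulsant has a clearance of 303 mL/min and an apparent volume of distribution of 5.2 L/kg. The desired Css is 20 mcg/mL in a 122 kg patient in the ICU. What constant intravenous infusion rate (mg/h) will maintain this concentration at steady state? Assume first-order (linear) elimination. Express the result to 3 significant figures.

364 mg/h

CL = 303 mL/min = 303 × 0.06 = 18.18 L/h
R₀ = 18.18 × 20 = 363.6 mg/h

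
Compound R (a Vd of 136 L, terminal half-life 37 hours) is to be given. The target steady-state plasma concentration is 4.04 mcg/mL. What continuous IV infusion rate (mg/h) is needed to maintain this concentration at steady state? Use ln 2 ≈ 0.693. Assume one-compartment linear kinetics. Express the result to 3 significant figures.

CL = ln 2 · Vd / t½ = 0.693 × 136.0 / 37 = 2.547 L/h
Infusion rate = CL × Css = 2.547 × 4.04 = 10.29 mg/h

10.3 mg/h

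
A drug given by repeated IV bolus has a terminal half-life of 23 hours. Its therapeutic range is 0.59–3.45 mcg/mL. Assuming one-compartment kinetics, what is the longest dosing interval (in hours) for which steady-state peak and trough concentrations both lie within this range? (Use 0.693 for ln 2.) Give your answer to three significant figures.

58.6 h

k = 0.693 / t½ = 0.693 / 23 = 0.03013 h⁻¹
Between IV bolus doses, concentration decays as C = C₀·e^(−kτ), so C_peak/C_trough = e^(kτ).
τ_max = ln(C_peak/C_trough) / k = ln(3.45/0.59) / 0.03013 = 1.766 / 0.03013 = 58.61 h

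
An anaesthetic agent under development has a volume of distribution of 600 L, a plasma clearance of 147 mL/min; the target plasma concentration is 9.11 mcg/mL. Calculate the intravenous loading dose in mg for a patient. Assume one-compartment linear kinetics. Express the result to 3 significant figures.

LD is governed by Vd — clearance does not enter the loading-dose calculation.
LD = Vd × C = 600.0 × 9.110 = 5466 mg

5470 mg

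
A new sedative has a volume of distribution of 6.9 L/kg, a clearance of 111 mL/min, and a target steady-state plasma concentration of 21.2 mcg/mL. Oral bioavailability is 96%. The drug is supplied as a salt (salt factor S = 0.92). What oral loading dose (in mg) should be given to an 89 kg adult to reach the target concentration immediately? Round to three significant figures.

Vd = 6.9 L/kg × 89 kg = 614.1 L
LD = Vd × C / F / S = 614.1 × 21.20 / 0.96 / 0.92 = 14740 mg

14700 mg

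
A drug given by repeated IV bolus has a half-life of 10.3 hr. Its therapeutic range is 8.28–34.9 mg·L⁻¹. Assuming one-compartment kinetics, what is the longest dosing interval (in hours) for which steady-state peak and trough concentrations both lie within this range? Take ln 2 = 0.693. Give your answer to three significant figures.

k = 0.693 / t½ = 0.693 / 10.3 = 0.06728 h⁻¹
Between IV bolus doses, concentration decays as C = C₀·e^(−kτ), so C_peak/C_trough = e^(kτ).
τ_max = ln(C_peak/C_trough) / k = ln(34.9/8.28) / 0.06728 = 1.439 / 0.06728 = 21.39 h

21.4 h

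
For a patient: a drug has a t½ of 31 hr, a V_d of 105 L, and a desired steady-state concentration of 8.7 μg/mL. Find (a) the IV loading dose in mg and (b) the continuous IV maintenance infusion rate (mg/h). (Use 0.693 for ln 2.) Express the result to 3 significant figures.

LD = Vd × C = 105.0 × 8.7 = 913.5 mg
CL = 0.693 × Vd / t½ = 0.693 × 105.0 / 31 = 2.347 L/h
Infusion rate = CL × Css = 2.347 × 8.7 = 20.42 mg/h

(a) 914 mg; (b) 20.4 mg/h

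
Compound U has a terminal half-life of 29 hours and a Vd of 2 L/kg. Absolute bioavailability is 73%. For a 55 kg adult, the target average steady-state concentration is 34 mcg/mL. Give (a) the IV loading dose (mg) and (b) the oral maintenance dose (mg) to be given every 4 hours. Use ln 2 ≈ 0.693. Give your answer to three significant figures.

Vd(total) = 55 kg × 2 L/kg = 110.0 L
LD = Vd × C = 110.0 × 34 = 3740 mg
CL = 0.693 × Vd / t½ = 0.693 × 110.0 / 29 = 2.629 L/h
D = CL × Css × τ / F = 2.629 × 34 × 4 / 0.73 = 489.8 mg

(a) 3740 mg; (b) 490 mg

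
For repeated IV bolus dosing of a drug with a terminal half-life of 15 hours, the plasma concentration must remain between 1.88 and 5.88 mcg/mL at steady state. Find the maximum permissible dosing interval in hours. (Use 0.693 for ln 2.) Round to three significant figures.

k = 0.693 / t½ = 0.693 / 15 = 0.04620 h⁻¹
Between IV bolus doses, concentration decays as C = C₀·e^(−kτ), so C_peak/C_trough = e^(kτ).
τ_max = ln(C_peak/C_trough) / k = ln(5.88/1.88) / 0.04620 = 1.140 / 0.04620 = 24.68 h

24.7 h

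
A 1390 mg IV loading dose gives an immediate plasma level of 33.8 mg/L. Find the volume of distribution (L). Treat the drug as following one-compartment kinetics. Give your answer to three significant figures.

41.1 L

Immediately after an IV bolus, C₀ = Dose / Vd, so Vd = Dose / C₀.
Vd = 1390 / 33.8 = 41.12 L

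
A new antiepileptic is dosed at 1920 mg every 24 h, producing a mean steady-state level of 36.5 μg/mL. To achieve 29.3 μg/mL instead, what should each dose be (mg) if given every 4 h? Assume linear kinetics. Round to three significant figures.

With linear kinetics, Css is proportional to dose rate (D/τ) at fixed clearance.
D₂ = D₁ × (Css,target / Css,current) × (τ₂/τ₁) = 1920 × (29.3/36.5) × (4/24) = 256.9 mg

257 mg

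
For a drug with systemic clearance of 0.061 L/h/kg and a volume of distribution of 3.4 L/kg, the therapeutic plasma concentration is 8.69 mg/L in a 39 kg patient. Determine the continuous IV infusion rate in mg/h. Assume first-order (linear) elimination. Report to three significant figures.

CL = 0.061 L/h/kg × 39 kg = 2.379 L/h
Rate = CL × Css = 2.379 × 8.69 = 20.67 mg/h

20.7 mg/h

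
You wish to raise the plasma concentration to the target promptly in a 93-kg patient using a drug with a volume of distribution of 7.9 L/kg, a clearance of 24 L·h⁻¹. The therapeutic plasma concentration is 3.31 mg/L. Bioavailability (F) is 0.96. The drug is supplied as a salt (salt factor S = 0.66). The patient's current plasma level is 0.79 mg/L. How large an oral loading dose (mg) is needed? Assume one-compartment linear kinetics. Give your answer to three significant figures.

Vd = 7.9 L/kg × 93 kg = 734.7 L
Concentration deficit ΔC = 3.31 − 0.79 = 2.520 mg/L
LD = Vd × ΔC / F / S = 734.7 × 2.520 / 0.96 / 0.66 = 2922 mg

2920 mg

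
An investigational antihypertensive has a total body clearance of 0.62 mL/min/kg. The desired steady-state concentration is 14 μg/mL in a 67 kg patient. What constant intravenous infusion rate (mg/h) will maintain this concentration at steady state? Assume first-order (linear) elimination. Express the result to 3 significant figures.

34.9 mg/h

CL = 0.62 mL/min/kg × 67 kg = 41.54 mL/min = 41.54 × 60/1000 = 2.492 L/h
At steady state, infusion rate equals elimination rate: rate in = CL × Css.
R₀ = 2.492 × 14 = 34.89 mg/h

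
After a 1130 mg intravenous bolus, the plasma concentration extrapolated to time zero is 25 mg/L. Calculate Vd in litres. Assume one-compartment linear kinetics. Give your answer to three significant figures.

45.2 L

Immediately after an IV bolus, C₀ = Dose / Vd, so Vd = Dose / C₀.
Vd = 1130 / 25 = 45.20 L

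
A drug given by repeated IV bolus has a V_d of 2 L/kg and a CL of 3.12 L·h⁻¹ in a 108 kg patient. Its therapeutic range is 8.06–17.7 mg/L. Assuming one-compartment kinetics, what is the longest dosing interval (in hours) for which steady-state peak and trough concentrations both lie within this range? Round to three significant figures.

54.5 h

Vd = 2 L/kg × 108 kg = 216.0 L
k = CL / Vd = 3.120 / 216.0 = 0.01444 h⁻¹
Between IV bolus doses, concentration decays as C = C₀·e^(−kτ), so C_peak/C_trough = e^(kτ).
τ_max = ln(C_peak/C_trough) / k = ln(17.7/8.06) / 0.01444 = 0.7867 / 0.01444 = 54.48 h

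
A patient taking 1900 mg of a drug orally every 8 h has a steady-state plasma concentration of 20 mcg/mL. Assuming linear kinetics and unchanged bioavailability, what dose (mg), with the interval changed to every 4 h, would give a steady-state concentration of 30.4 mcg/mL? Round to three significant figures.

With linear kinetics, Css is proportional to dose rate (D/τ) at fixed clearance.
D₂ = D₁ × (Css,target / Css,current) × (τ₂/τ₁) = 1900 × (30.4/20) × (4/8) = 1444 mg

1440 mg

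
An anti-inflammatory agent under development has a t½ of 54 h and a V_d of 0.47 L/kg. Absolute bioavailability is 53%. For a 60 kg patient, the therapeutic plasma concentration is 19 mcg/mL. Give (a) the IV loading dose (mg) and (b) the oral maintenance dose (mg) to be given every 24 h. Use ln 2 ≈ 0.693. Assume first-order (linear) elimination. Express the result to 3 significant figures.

(a) 536 mg; (b) 311 mg

Vd(total) = 60 kg × 0.47 L/kg = 28.20 L
LD = Vd × C = 28.20 × 19 = 535.8 mg
CL = 0.693 × Vd / t½ = 0.693 × 28.20 / 54 = 0.3619 L/h
D = CL × Css × τ / F = 0.3619 × 19 × 24 / 0.53 = 311.4 mg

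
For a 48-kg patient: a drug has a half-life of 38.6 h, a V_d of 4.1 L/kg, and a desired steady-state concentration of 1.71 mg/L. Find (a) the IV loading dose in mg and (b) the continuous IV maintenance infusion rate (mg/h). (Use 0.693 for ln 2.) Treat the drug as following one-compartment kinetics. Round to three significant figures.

Vd = 4.1 L/kg × 48 kg = 196.8 L
LD = Vd × C = 196.8 × 1.71 = 336.5 mg
CL = 0.693 × Vd / t½ = 0.693 × 196.8 / 38.6 = 3.533 L/h
Infusion rate = CL × Css = 3.533 × 1.71 = 6.041 mg/h

(a) 337 mg; (b) 6.04 mg/h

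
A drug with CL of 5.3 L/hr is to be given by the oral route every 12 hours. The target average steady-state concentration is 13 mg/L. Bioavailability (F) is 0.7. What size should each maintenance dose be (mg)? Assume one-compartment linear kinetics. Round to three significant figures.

1180 mg

D = CL × Css × τ / F = 5.300 × 13 × 12 / 0.7 = 1181 mg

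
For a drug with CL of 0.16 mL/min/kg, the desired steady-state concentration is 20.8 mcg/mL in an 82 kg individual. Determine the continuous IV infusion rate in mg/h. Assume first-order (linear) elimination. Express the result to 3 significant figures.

16.4 mg/h

CL = 0.16 mL/min/kg × 82 kg = 13.12 mL/min = 13.12 × 60/1000 = 0.7872 L/h
At steady state, infusion rate equals elimination rate: rate in = CL × Css.
Rate = CL × Css = 0.7872 × 20.8 = 16.37 mg/h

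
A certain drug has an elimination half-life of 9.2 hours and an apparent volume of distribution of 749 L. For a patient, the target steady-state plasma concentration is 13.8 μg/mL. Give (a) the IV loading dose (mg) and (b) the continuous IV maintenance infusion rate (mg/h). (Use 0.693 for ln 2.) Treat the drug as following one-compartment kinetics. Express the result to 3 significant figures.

(a) 10300 mg; (b) 779 mg/h

LD = Vd × C = 749.0 × 13.8 = 10340 mg
CL = 0.693 × Vd / t½ = 0.693 × 749.0 / 9.2 = 56.42 L/h
Infusion rate = CL × Css = 56.42 × 13.8 = 778.6 mg/h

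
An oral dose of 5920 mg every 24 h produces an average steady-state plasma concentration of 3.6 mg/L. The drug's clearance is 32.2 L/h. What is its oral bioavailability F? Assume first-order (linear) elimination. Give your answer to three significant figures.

0.470

F·D/τ = CL·Css at steady state → F = CL·Css·τ / D.
F = 32.2 × 3.6 × 24 / 5920 = 0.470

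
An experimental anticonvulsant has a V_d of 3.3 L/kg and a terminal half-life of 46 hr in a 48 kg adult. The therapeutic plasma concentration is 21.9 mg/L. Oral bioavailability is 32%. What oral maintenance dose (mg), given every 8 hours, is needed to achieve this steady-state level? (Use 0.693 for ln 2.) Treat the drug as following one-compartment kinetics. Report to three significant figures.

Vd = 3.3 L/kg × 48 kg = 158.4 L
CL = 0.693 × Vd / t½ = 0.693 × 158.4 / 46 = 2.386 L/h
D = CL × Css × τ / F = 2.386 × 21.9 × 8 / 0.32 = 1306 mg

1310 mg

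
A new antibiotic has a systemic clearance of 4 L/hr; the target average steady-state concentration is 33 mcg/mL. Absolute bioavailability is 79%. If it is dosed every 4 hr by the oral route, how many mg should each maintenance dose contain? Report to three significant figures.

D = CL × Css × τ / F = 4.000 × 33 × 4 / 0.79 = 668.4 mg

668 mg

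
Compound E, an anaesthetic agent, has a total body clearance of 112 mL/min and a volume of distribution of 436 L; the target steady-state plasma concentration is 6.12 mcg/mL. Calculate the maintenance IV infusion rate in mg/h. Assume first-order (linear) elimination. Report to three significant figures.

CL = 112 mL/min = 112 × 0.06 = 6.720 L/h
Infusion rate = CL · Css = 6.720 L/h × 6.12 mg/L = 41.13 mg/h

41.1 mg/h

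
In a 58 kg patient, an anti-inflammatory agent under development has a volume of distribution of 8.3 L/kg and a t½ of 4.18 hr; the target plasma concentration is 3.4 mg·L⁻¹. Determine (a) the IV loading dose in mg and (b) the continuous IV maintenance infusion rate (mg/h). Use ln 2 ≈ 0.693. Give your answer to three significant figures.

Vd = 8.3 L/kg × 58 kg = 481.4 L
LD = Vd × C = 481.4 × 3.4 = 1637 mg
CL = 0.693 × Vd / t½ = 0.693 × 481.4 / 4.18 = 79.81 L/h
Infusion rate = CL × Css = 79.81 × 3.4 = 271.4 mg/h

(a) 1640 mg; (b) 271 mg/h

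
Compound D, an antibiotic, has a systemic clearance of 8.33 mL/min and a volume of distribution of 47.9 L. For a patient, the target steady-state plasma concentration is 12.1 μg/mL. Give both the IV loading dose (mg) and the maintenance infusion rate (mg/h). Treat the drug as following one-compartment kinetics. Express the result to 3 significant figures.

(a) 580 mg; (b) 6.05 mg/h

Loading: fill Vd to C_target → 47.90 L × 12.1 mg/L = 579.6 mg
CL = 8.33 mL/min = 8.33 × 0.06 = 0.4998 L/h
Maintenance infusion rate = CL × Css = 0.4998 × 12.1 = 6.048 mg/h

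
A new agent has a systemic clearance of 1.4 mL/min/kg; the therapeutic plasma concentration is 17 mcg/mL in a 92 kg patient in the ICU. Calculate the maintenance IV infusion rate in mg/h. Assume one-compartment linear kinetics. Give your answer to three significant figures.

131 mg/h

CL = 1.4 mL/min/kg × 92 kg = 128.8 mL/min = 128.8 × 60/1000 = 7.728 L/h
Infusion rate = CL · Css = 7.728 L/h × 17 mg/L = 131.4 mg/h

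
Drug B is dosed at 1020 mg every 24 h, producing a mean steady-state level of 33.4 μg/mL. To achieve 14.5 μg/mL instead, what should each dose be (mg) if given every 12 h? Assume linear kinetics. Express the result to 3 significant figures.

221 mg

With linear kinetics, Css is proportional to dose rate (D/τ) at fixed clearance.
D₂ = D₁ × (Css,target / Css,current) × (τ₂/τ₁) = 1020 × (14.5/33.4) × (12/24) = 221.4 mg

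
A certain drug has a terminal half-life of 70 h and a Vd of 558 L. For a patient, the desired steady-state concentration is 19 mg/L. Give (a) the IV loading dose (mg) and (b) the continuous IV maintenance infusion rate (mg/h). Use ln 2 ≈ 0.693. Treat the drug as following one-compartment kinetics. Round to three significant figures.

LD = Vd × C = 558.0 × 19 = 10600 mg
CL = 0.693 × Vd / t½ = 0.693 × 558.0 / 70 = 5.524 L/h
Infusion rate = CL × Css = 5.524 × 19 = 105.0 mg/h

(a) 10600 mg; (b) 105 mg/h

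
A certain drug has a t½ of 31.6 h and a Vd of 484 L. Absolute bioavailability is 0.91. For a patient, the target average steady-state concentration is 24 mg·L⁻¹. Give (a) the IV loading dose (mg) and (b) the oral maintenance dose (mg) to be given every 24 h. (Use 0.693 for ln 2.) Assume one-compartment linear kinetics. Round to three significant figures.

LD = Vd × C = 484.0 × 24 = 11620 mg
CL = 0.693 × Vd / t½ = 0.693 × 484.0 / 31.6 = 10.61 L/h
D = CL × Css × τ / F = 10.61 × 24 × 24 / 0.91 = 6716 mg

(a) 11600 mg; (b) 6720 mg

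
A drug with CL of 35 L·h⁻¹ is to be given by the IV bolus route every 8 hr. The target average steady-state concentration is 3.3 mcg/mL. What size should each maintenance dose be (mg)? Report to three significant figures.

924 mg

D = CL × Css × τ = 35.00 × 3.3 × 8 = 924.0 mg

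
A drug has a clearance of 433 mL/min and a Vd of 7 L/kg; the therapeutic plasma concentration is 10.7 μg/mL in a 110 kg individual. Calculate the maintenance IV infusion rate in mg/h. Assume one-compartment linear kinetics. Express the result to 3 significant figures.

278 mg/h

Convert clearance: 433 mL/min × 60 min/h ÷ 1000 mL/L = 25.98 L/h
R₀ = 25.98 × 10.7 = 278.0 mg/h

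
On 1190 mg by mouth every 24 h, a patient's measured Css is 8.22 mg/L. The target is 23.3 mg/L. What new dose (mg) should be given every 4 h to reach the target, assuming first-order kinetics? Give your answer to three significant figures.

562 mg

For first-order elimination, Css ∝ F·D/(CL·τ); F and CL are unchanged, so Css ∝ D/τ.
D₂ = D₁ × (Css,target / Css,current) × (τ₂/τ₁) = 1190 × (23.3/8.22) × (4/24) = 562.2 mg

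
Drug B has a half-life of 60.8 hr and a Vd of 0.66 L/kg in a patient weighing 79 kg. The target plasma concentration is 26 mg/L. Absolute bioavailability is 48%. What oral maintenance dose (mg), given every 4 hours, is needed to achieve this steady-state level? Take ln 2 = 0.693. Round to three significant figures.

Vd(total) = 79 kg × 0.66 L/kg = 52.14 L
CL = 0.693 × Vd / t½ = 0.693 × 52.14 / 60.8 = 0.5943 L/h
D = CL × Css × τ / F = 0.5943 × 26 × 4 / 0.48 = 128.8 mg

129 mg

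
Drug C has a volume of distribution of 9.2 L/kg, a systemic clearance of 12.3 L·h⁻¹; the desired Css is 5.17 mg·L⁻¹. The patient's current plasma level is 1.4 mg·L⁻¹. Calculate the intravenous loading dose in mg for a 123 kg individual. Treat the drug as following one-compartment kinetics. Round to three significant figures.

Vd = 9.2 L/kg × 123 kg = 1132 L
Concentration deficit ΔC = 5.17 − 1.4 = 3.770 mg/L
LD = Vd × ΔC = 1132 × 3.770 = 4268 mg

4270 mg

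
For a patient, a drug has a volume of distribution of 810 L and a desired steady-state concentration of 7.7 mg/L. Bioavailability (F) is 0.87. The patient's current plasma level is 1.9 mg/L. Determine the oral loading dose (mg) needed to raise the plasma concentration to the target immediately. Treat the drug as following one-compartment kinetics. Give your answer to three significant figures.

5400 mg

Concentration deficit ΔC = 7.7 − 1.9 = 5.800 mg/L
LD = Vd × ΔC / F = 810.0 × 5.800 / 0.87 = 5400 mg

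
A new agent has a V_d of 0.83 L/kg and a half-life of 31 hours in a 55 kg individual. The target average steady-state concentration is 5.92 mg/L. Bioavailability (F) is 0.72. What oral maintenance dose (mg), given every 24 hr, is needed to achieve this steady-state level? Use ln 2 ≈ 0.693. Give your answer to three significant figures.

Vd(total) = 55 kg × 0.83 L/kg = 45.65 L
CL = 0.693 × Vd / t½ = 0.693 × 45.65 / 31 = 1.020 L/h
D = CL × Css × τ / F = 1.020 × 5.92 × 24 / 0.72 = 201.3 mg

201 mg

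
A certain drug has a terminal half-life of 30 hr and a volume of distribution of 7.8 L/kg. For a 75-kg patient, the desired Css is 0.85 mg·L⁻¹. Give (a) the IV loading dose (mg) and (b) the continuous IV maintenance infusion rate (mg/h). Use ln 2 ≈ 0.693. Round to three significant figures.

Vd = 7.8 L/kg × 75 kg = 585.0 L
LD = Vd × C = 585.0 × 0.85 = 497.3 mg
CL = 0.693 × Vd / t½ = 0.693 × 585.0 / 30 = 13.51 L/h
Infusion rate = CL × Css = 13.51 × 0.85 = 11.48 mg/h

(a) 497 mg; (b) 11.5 mg/h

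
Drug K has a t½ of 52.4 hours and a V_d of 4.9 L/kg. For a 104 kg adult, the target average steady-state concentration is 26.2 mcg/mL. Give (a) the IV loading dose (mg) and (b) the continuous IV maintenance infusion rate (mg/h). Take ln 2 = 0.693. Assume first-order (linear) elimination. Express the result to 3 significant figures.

Vd = 4.9 L/kg × 104 kg = 509.6 L
LD = Vd × C = 509.6 × 26.2 = 13350 mg
CL = 0.693 × Vd / t½ = 0.693 × 509.6 / 52.4 = 6.740 L/h
Infusion rate = CL × Css = 6.740 × 26.2 = 176.6 mg/h

(a) 13400 mg; (b) 177 mg/h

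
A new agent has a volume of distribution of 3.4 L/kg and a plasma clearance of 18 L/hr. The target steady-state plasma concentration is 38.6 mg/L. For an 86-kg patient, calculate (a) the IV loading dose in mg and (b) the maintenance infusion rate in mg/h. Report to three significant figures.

(a) 11300 mg; (b) 695 mg/h

Total Vd = 3.4 × 86 = 292.4 L
Loading: fill Vd to C_target → 292.4 L × 38.6 mg/L = 11290 mg
Infusion rate = 18.00 L/h × 38.6 mg/L = 694.8 mg/h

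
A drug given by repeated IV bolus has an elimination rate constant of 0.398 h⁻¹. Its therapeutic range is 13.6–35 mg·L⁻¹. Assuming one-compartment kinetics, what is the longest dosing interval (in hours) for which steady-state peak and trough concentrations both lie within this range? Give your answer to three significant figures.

2.38 h

Between IV bolus doses, concentration decays as C = C₀·e^(−kτ), so C_peak/C_trough = e^(kτ).
τ_max = ln(C_peak/C_trough) / k = ln(35/13.6) / 0.3980 = 0.9453 / 0.3980 = 2.375 h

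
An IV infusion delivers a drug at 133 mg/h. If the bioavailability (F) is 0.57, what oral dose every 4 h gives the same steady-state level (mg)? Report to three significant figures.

933 mg

To maintain the same Css, the systemic dosing rate must be unchanged: F·D/τ = infusion rate.
D = rate × τ / F = 133 × 4 / 0.57 = 933.3 mg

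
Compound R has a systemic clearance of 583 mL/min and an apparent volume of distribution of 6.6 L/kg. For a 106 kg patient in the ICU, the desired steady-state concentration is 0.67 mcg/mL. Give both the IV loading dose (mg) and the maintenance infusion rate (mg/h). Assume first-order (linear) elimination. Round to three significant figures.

(a) 469 mg; (b) 23.4 mg/h

Vd(total) = 106 kg × 6.6 L/kg = 699.6 L
LD = Vd · C_target = 699.6 × 0.67 = 468.7 mg
CL = 583 mL/min = 583 × 0.06 = 34.98 L/h
Infusion rate = 34.98 L/h × 0.67 mg/L = 23.44 mg/h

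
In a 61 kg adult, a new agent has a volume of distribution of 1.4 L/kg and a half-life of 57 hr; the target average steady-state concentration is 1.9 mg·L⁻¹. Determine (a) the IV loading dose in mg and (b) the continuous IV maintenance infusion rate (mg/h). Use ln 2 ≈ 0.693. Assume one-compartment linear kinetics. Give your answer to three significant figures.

(a) 162 mg; (b) 1.97 mg/h

Vd(total) = 61 kg × 1.4 L/kg = 85.40 L
LD = Vd × C = 85.40 × 1.9 = 162.3 mg
CL = 0.693 × Vd / t½ = 0.693 × 85.40 / 57 = 1.038 L/h
Infusion rate = CL × Css = 1.038 × 1.9 = 1.972 mg/h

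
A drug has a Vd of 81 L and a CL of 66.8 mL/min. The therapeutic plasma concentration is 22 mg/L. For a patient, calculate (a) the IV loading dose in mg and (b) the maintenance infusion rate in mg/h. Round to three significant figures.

Loading dose = Vd × C = 81.00 × 22 = 1782 mg
CL = 66.8 mL/min = 66.8 × 0.06 = 4.008 L/h
Maintenance: replace elimination → rate = CL × Css = 4.008 × 22 = 88.18 mg/h

(a) 1780 mg; (b) 88.2 mg/h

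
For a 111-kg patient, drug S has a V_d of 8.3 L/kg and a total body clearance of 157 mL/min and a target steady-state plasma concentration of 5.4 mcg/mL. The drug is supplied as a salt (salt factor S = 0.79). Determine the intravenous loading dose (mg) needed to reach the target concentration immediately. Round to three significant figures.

6300 mg

Vd(total) = 111 kg × 8.3 L/kg = 921.3 L
LD = Vd × C / S = 921.3 × 5.400 / 0.79 = 6297 mg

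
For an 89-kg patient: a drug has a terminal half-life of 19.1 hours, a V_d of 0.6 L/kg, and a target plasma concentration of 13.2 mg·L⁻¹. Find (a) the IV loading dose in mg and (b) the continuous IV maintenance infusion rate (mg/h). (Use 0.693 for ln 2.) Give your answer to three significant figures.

Vd(total) = 89 kg × 0.6 L/kg = 53.40 L
LD = Vd × C = 53.40 × 13.2 = 704.9 mg
CL = 0.693 × Vd / t½ = 0.693 × 53.40 / 19.1 = 1.937 L/h
Infusion rate = CL × Css = 1.937 × 13.2 = 25.57 mg/h

(a) 705 mg; (b) 25.6 mg/h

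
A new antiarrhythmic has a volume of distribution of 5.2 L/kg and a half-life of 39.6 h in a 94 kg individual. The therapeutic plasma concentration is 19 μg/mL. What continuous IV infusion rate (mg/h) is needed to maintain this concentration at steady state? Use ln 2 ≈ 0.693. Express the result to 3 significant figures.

163 mg/h

Vd = 5.2 L/kg × 94 kg = 488.8 L
CL = 0.693 × Vd / t½ = 0.693 × 488.8 / 39.6 = 8.554 L/h
Infusion rate = CL × Css = 8.554 × 19 = 162.5 mg/h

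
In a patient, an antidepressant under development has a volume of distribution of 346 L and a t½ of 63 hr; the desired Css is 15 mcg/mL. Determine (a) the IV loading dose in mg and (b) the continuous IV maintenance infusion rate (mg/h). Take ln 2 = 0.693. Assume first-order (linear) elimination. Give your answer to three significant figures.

(a) 5190 mg; (b) 57.1 mg/h

LD = Vd × C = 346.0 × 15 = 5190 mg
CL = 0.693 × Vd / t½ = 0.693 × 346.0 / 63 = 3.806 L/h
Infusion rate = CL × Css = 3.806 × 15 = 57.09 mg/h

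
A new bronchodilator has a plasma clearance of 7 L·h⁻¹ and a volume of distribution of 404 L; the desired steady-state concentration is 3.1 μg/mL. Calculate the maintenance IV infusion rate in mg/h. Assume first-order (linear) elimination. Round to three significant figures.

21.7 mg/h

Rate = CL × Css = 7.000 × 3.1 = 21.70 mg/h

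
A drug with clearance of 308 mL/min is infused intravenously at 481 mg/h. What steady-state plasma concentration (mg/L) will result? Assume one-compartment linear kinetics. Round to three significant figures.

26.0 mg/L

CL = 308 mL/min × 60/1000 = 18.48 L/h
Css = rate / CL = 481 / 18.48 = 26.03 mg/L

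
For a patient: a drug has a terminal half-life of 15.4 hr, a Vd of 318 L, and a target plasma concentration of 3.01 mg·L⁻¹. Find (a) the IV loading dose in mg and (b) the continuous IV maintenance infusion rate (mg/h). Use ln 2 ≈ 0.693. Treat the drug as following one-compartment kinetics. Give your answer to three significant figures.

(a) 957 mg; (b) 43.1 mg/h

LD = Vd × C = 318.0 × 3.01 = 957.2 mg
CL = 0.693 × Vd / t½ = 0.693 × 318.0 / 15.4 = 14.31 L/h
Infusion rate = CL × Css = 14.31 × 3.01 = 43.07 mg/h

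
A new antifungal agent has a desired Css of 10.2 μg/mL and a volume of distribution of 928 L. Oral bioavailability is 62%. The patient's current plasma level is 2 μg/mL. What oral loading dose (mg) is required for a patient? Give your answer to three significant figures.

12300 mg

The loading dose fills Vd to the target concentration.
Concentration deficit ΔC = 10.2 − 2 = 8.200 mg/L
LD = Vd × ΔC / F = 928.0 × 8.200 / 0.62 = 12270 mg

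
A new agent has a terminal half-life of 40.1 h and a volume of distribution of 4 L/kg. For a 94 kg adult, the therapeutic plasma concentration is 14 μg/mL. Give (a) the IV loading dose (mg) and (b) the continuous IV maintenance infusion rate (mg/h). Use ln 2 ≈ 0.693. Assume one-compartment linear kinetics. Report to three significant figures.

Total Vd = 4 × 94 = 376.0 L
LD = Vd × C = 376.0 × 14 = 5264 mg
CL = 0.693 × Vd / t½ = 0.693 × 376.0 / 40.1 = 6.498 L/h
Infusion rate = CL × Css = 6.498 × 14 = 90.97 mg/h

(a) 5260 mg; (b) 91.0 mg/h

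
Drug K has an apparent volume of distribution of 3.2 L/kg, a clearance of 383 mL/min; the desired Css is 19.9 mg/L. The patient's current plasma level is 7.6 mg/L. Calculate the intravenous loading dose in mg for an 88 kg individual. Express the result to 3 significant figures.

Total Vd = 3.2 × 88 = 281.6 L
The loading dose fills Vd to the target concentration.
Concentration deficit ΔC = 19.9 − 7.6 = 12.30 mg/L
LD = Vd × ΔC = 281.6 × 12.30 = 3464 mg

3460 mg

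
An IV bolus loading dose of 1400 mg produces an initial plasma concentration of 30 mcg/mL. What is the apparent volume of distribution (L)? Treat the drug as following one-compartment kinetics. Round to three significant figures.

Immediately after an IV bolus, C₀ = Dose / Vd, so Vd = Dose / C₀.
Vd = 1400 / 30 = 46.67 L

46.7 L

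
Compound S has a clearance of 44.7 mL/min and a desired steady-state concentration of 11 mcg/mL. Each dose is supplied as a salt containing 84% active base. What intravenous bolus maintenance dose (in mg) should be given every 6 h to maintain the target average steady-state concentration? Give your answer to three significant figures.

211 mg

CL = 44.7 mL/min × 60/1000 = 2.682 L/h
D = CL × Css × τ / S = 2.682 × 11 × 6 / 0.84 = 210.7 mg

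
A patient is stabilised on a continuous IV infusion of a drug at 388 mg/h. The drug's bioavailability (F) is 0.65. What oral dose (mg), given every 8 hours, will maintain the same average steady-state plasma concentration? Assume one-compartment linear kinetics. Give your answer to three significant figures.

4780 mg

To maintain the same Css, the systemic dosing rate must be unchanged: F·D/τ = infusion rate.
D = rate × τ / F = 388 × 8 / 0.65 = 4775 mg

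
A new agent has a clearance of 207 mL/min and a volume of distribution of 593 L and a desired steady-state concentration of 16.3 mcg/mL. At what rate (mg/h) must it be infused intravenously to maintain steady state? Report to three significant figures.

CL = 207 mL/min × 60/1000 = 12.42 L/h
R₀ = 12.42 × 16.3 = 202.4 mg/h

202 mg/h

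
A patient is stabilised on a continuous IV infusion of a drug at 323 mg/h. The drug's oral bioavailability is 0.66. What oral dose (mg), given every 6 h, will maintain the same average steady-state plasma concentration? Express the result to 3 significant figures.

2940 mg

To maintain the same Css, the systemic dosing rate must be unchanged: F·D/τ = infusion rate.
D = rate × τ / F = 323 × 6 / 0.66 = 2936 mg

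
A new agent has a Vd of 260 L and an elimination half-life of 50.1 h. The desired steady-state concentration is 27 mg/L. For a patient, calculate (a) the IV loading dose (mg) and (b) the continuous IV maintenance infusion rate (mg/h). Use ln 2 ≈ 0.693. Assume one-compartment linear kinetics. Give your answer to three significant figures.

LD = Vd × C = 260.0 × 27 = 7020 mg
CL = 0.693 × Vd / t½ = 0.693 × 260.0 / 50.1 = 3.596 L/h
Infusion rate = CL × Css = 3.596 × 27 = 97.09 mg/h

(a) 7020 mg; (b) 97.1 mg/h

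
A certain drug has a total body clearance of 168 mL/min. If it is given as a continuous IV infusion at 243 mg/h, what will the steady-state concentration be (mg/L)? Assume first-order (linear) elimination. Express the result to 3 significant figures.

24.1 mg/L

CL = 168 mL/min × 60/1000 = 10.08 L/h
Css = rate / CL = 243 / 10.08 = 24.11 mg/L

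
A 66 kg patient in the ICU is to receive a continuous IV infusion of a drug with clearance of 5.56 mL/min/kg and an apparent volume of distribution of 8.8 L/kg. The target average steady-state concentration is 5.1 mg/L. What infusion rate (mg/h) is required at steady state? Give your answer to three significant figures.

CL = 5.56 mL/min/kg × 66 kg = 367.0 mL/min = 367.0 × 60/1000 = 22.02 L/h
Vd does not affect the maintenance rate; only clearance governs steady-state input.
Rate = CL × Css = 22.02 × 5.1 = 112.3 mg/h

112 mg/h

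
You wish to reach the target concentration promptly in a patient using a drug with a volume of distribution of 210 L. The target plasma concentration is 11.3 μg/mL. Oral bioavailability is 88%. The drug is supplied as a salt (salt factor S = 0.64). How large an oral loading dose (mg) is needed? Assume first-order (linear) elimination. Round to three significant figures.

4210 mg

LD = Vd × C / F / S = 210.0 × 11.30 / 0.88 / 0.64 = 4213 mg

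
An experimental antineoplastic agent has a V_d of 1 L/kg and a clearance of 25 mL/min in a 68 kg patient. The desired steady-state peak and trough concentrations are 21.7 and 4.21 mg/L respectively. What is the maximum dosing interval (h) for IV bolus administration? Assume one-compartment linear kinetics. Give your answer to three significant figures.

Vd = 1 L/kg × 68 kg = 68.00 L
CL = 25 mL/min × 60/1000 = 1.500 L/h
k = CL / Vd = 1.500 / 68.00 = 0.02206 h⁻¹
Between IV bolus doses, concentration decays as C = C₀·e^(−kτ), so C_peak/C_trough = e^(kτ).
τ_max = ln(C_peak/C_trough) / k = ln(21.7/4.21) / 0.02206 = 1.640 / 0.02206 = 74.34 h

74.3 h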